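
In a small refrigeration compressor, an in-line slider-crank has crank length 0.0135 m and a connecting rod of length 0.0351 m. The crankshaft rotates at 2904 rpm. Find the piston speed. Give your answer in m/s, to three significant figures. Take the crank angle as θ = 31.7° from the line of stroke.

2.88

ω = 2π·2904/60 = 304.1 rad/s
For an in-line slider-crank, x = r cosθ + √(L² − r² sin²θ), so v = −rω sinθ·[1 + r cosθ/√(L² − r² sin²θ)].
With r = 0.0135 m, L = 0.0351 m, θ = 31.7°: √(L² − r² sin²θ) = 0.034376 m.
v = −0.0135·304.1·0.52547·[1 + 0.0135·0.85081/0.034376] = -2.8781 m/s.
|v| = 2.8781 m/s.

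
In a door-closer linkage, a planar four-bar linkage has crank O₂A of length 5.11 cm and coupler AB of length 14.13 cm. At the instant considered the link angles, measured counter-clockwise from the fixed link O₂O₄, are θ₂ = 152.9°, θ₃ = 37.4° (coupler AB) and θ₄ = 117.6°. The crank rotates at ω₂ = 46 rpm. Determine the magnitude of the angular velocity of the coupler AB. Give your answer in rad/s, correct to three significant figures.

ω₂ = 4.817 rad/s (from 46 rpm).
Differentiating the loop-closure r₂e^{iθ₂}+r₃e^{iθ₃}=r₁+r₄e^{iθ₄} gives r₂ω₂e^{iθ₂}+r₃ω₃e^{iθ₃}=r₄ω₄e^{iθ₄}.
Eliminating the other unknown: ω₃ = r₂ω₂ sin(θ₄−θ₂) / [r₃ sin(θ₃−θ₄)].
Numerator sine = -0.57786; denominator sine = -0.98541.
Result = 0.0511·4.817·(-0.57786) / (0.1413·(-0.98541)) = +1.0216 rad/s; magnitude 1.0216 rad/s.

1.02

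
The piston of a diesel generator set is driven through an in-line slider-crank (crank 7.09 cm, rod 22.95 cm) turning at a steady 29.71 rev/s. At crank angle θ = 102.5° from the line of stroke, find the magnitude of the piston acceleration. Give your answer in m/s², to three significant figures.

1260

ω = 2π·29.7 = 186.7 rad/s
x(θ) = r cosθ + √(L² − r² sin²θ); with ω constant, a = ω²·d²x/dθ².
d²x/dθ² = −r cosθ − r²(cos2θ)/√u − r⁴ sin²2θ/(4u^{3/2}),  u = L² − r² sin²θ = 0.0478789 m².
Substituting r = 0.0709 m, L = 0.2295 m, θ = 102.5°: d²x/dθ² = +0.036059 m.
a = ω²·d²x/dθ² = (186.7)²·(+0.036059) = +1256.5 m/s²;  |a| = 1256.5 m/s².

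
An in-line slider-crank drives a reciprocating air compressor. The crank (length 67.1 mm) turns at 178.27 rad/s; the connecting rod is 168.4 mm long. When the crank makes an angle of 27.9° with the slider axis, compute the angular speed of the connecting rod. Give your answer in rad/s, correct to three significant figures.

63.9

ω = 178.3 rad/s
The rod makes angle φ with the slider axis where L sinφ = r sinθ; differentiating, L cosφ·φ̇ = r ω cosθ.
L cosφ = √(L² − r² sin²θ) = 0.16545 m.
|ω_rod| = r ω |cosθ| / √(L² − r² sin²θ) = 0.0671·178.3·0.88377/0.16545 = 63.897 rad/s.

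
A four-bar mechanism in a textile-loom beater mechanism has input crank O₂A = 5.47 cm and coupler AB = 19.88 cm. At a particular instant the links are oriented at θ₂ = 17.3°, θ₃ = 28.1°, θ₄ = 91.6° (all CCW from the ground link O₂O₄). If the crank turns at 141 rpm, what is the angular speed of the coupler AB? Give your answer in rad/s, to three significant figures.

ω₂ = 14.77 rad/s (from 141 rpm).
Differentiating the loop-closure r₂e^{iθ₂}+r₃e^{iθ₃}=r₁+r₄e^{iθ₄} gives r₂ω₂e^{iθ₂}+r₃ω₃e^{iθ₃}=r₄ω₄e^{iθ₄}.
Eliminating the other unknown: ω₃ = r₂ω₂ sin(θ₄−θ₂) / [r₃ sin(θ₃−θ₄)].
Numerator sine = +0.96269; denominator sine = -0.89493.
Result = 0.0547·14.77·(+0.96269) / (0.1988·(-0.89493)) = -4.3703 rad/s; magnitude 4.3703 rad/s.

4.37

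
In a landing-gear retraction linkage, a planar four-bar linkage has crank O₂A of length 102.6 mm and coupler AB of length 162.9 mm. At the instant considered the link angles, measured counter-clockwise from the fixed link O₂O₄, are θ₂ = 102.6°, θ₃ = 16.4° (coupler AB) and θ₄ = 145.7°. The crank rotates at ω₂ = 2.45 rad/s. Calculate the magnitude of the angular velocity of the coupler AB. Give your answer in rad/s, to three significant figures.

1.36

ω₂ = 2.45 rad/s
Differentiating the loop-closure r₂e^{iθ₂}+r₃e^{iθ₃}=r₁+r₄e^{iθ₄} gives r₂ω₂e^{iθ₂}+r₃ω₃e^{iθ₃}=r₄ω₄e^{iθ₄}.
Eliminating the other unknown: ω₃ = r₂ω₂ sin(θ₄−θ₂) / [r₃ sin(θ₃−θ₄)].
Numerator sine = +0.68327; denominator sine = -0.77384.
Result = 0.1026·2.45·(+0.68327) / (0.1629·(-0.77384)) = -1.3625 rad/s; magnitude 1.3625 rad/s.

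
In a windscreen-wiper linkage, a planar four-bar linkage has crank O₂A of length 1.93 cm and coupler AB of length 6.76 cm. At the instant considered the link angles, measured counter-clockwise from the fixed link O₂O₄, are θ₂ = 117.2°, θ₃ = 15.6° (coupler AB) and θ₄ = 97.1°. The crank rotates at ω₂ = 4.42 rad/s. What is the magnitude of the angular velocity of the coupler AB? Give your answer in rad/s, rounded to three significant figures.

0.438

ω₂ = 4.42 rad/s
Differentiating the loop-closure r₂e^{iθ₂}+r₃e^{iθ₃}=r₁+r₄e^{iθ₄} gives r₂ω₂e^{iθ₂}+r₃ω₃e^{iθ₃}=r₄ω₄e^{iθ₄}.
Eliminating the other unknown: ω₃ = r₂ω₂ sin(θ₄−θ₂) / [r₃ sin(θ₃−θ₄)].
Numerator sine = -0.34366; denominator sine = -0.98902.
Result = 0.0193·4.42·(-0.34366) / (0.0676·(-0.98902)) = +0.43849 rad/s; magnitude 0.43849 rad/s.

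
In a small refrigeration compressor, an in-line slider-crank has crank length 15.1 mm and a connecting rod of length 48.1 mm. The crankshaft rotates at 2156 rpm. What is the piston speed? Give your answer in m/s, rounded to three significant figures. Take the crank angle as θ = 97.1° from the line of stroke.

3.24

ω = 2π·2156/60 = 225.8 rad/s
For an in-line slider-crank, x = r cosθ + √(L² − r² sin²θ), so v = −rω sinθ·[1 + r cosθ/√(L² − r² sin²θ)].
With r = 0.0151 m, L = 0.0481 m, θ = 97.1°: √(L² − r² sin²θ) = 0.045706 m.
v = −0.0151·225.8·0.99233·[1 + 0.0151·-0.12360/0.045706] = -3.2449 m/s.
|v| = 3.2449 m/s.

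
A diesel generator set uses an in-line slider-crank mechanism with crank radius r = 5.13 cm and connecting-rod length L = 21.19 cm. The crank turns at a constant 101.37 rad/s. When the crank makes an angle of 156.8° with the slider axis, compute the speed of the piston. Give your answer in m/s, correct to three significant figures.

ω = 101.4 rad/s
For an in-line slider-crank, x = r cosθ + √(L² − r² sin²θ), so v = −rω sinθ·[1 + r cosθ/√(L² − r² sin²θ)].
With r = 0.0513 m, L = 0.2119 m, θ = 156.8°: √(L² − r² sin²θ) = 0.21093 m.
v = −0.0513·101.4·0.39394·[1 + 0.0513·-0.91914/0.21093] = -1.5907 m/s.
|v| = 1.5907 m/s.

1.59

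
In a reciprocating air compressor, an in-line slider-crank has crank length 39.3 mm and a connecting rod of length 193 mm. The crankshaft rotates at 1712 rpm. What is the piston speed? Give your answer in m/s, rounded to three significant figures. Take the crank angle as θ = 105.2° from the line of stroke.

6.43

ω = 2π·1712/60 = 179.3 rad/s
For an in-line slider-crank, x = r cosθ + √(L² − r² sin²θ), so v = −rω sinθ·[1 + r cosθ/√(L² − r² sin²θ)].
With r = 0.0393 m, L = 0.193 m, θ = 105.2°: √(L² − r² sin²θ) = 0.18924 m.
v = −0.0393·179.3·0.96502·[1 + 0.0393·-0.26219/0.18924] = -6.429 m/s.
|v| = 6.429 m/s.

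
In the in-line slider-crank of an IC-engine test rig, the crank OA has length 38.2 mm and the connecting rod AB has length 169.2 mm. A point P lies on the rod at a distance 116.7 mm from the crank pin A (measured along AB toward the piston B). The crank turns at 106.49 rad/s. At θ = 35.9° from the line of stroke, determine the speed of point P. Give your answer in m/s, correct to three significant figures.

2.88

ω = 106.5 rad/s.  Crank-pin speed |V_A| = rω = 4.0679 m/s, perpendicular to OA.
Rod angle: sinφ = −(r/L) sinθ ⇒ φ = -7.607°; ω_rod = −rω cosθ/√(L²−r²sin²θ) = -19.648 rad/s.
V_P = V_A + ω_rod × AP, with AP = 0.1167 m along the rod.
Components: V_Px = −rω sinθ − a·ω_rod·sinφ = -2.6889 m/s;  V_Py = rω cosθ + a·ω_rod·cosφ = +1.0224 m/s.
|V_P| = √(V_Px² + V_Py²) = 2.8767 m/s.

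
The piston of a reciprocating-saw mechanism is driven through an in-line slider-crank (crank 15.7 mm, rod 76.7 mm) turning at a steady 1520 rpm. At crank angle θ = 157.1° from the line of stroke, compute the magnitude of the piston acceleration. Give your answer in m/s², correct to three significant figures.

309

ω = 2π·1520/60 = 159.2 rad/s
x(θ) = r cosθ + √(L² − r² sin²θ); with ω constant, a = ω²·d²x/dθ².
d²x/dθ² = −r cosθ − r²(cos2θ)/√u − r⁴ sin²2θ/(4u^{3/2}),  u = L² − r² sin²θ = 0.00584557 m².
Substituting r = 0.0157 m, L = 0.0767 m, θ = 157.1°: d²x/dθ² = +0.012198 m.
a = ω²·d²x/dθ² = (159.2)²·(+0.012198) = +309.04 m/s²;  |a| = 309.04 m/s².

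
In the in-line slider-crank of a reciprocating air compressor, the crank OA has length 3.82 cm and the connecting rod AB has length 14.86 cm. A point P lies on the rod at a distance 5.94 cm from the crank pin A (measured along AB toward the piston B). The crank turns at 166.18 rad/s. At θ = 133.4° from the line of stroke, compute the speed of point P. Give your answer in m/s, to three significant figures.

5.02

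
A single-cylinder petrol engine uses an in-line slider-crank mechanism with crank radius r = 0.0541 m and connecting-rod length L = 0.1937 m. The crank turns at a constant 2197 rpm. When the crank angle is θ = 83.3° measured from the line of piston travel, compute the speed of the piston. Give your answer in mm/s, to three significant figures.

12800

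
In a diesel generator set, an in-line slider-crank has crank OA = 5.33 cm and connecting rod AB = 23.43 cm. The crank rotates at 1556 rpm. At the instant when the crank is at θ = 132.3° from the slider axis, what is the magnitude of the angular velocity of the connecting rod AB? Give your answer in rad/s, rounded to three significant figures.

25.3

ω = 162.9 rad/s (converted from 1556 rpm).
The rod makes angle φ with the slider axis where L sinφ = r sinθ; differentiating, L cosφ·φ̇ = r ω cosθ.
L cosφ = √(L² − r² sin²θ) = 0.23096 m.
|ω_rod| = r ω |cosθ| / √(L² − r² sin²θ) = 0.0533·162.9·0.67301/0.23096 = 25.308 rad/s.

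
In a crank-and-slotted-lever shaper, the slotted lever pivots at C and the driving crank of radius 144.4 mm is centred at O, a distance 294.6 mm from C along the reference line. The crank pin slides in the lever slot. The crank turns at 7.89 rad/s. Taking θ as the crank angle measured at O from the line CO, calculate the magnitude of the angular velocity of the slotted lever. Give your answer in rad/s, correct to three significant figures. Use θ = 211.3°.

3.50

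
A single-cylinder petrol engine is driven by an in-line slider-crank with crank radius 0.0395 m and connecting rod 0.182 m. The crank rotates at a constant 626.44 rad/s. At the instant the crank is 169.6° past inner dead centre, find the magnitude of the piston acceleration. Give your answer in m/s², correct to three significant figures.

ω = 626.4 rad/s
x(θ) = r cosθ + √(L² − r² sin²θ); with ω constant, a = ω²·d²x/dθ².
d²x/dθ² = −r cosθ − r²(cos2θ)/√u − r⁴ sin²2θ/(4u^{3/2}),  u = L² − r² sin²θ = 0.0330732 m².
Substituting r = 0.0395 m, L = 0.182 m, θ = 169.6°: d²x/dθ² = +0.030818 m.
a = ω²·d²x/dθ² = (626.4)²·(+0.030818) = +12094 m/s²;  |a| = 12094 m/s².

12100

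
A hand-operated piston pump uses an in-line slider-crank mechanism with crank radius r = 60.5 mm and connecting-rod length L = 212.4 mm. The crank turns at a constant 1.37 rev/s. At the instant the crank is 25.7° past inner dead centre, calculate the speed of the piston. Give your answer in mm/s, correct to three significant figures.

284

ω = 2π·1.37 = 8.608 rad/s
For an in-line slider-crank, x = r cosθ + √(L² − r² sin²θ), so v = −rω sinθ·[1 + r cosθ/√(L² − r² sin²θ)].
With r = 0.0605 m, L = 0.2124 m, θ = 25.7°: √(L² − r² sin²θ) = 0.21077 m.
v = −0.0605·8.608·0.43366·[1 + 0.0605·0.90108/0.21077] = -0.28425 m/s.
|v| = 0.28425 m/s = 284.25 mm/s.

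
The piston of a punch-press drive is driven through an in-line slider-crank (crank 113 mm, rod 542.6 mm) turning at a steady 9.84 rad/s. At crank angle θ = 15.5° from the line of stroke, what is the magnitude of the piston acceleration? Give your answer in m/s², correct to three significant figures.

ω = 9.84 rad/s
x(θ) = r cosθ + √(L² − r² sin²θ); with ω constant, a = ω²·d²x/dθ².
d²x/dθ² = −r cosθ − r²(cos2θ)/√u − r⁴ sin²2θ/(4u^{3/2}),  u = L² − r² sin²θ = 0.293503 m².
Substituting r = 0.113 m, L = 0.5426 m, θ = 15.5°: d²x/dθ² = -0.12916 m.
a = ω²·d²x/dθ² = (9.84)²·(-0.12916) = -12.506 m/s²;  |a| = 12.506 m/s².

12.5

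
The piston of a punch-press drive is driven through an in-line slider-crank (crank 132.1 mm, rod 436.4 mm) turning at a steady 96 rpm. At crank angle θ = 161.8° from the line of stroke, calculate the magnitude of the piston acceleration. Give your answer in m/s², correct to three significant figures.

9.38

ω = 2π·96/60 = 10.05 rad/s
x(θ) = r cosθ + √(L² − r² sin²θ); with ω constant, a = ω²·d²x/dθ².
d²x/dθ² = −r cosθ − r²(cos2θ)/√u − r⁴ sin²2θ/(4u^{3/2}),  u = L² − r² sin²θ = 0.188743 m².
Substituting r = 0.1321 m, L = 0.4364 m, θ = 161.8°: d²x/dθ² = +0.092834 m.
a = ω²·d²x/dθ² = (10.05)²·(+0.092834) = +9.3823 m/s²;  |a| = 9.3823 m/s².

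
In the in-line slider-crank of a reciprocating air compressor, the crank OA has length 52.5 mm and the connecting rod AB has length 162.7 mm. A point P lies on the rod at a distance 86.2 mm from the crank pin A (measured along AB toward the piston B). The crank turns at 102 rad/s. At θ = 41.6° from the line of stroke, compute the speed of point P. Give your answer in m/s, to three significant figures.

4.44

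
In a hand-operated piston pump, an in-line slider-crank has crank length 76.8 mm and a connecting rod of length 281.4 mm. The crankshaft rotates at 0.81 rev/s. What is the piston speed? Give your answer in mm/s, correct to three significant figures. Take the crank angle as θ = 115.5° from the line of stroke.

310

ω = 2π·0.81 = 5.089 rad/s
For an in-line slider-crank, x = r cosθ + √(L² − r² sin²θ), so v = −rω sinθ·[1 + r cosθ/√(L² − r² sin²θ)].
With r = 0.0768 m, L = 0.2814 m, θ = 115.5°: √(L² − r² sin²θ) = 0.27273 m.
v = −0.0768·5.089·0.90259·[1 + 0.0768·-0.43051/0.27273] = -0.31002 m/s.
|v| = 0.31002 m/s = 310.02 mm/s.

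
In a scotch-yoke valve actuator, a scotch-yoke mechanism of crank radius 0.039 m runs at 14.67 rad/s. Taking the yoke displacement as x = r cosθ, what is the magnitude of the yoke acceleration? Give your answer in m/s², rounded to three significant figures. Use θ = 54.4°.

4.89

ω = 14.67 rad/s
x = r cosθ ⇒ ẍ = −rω² cosθ (ω constant).
|a| = rω²|cosθ| = 0.039·(14.67)²·|cos 54.4°| = 4.8858 m/s².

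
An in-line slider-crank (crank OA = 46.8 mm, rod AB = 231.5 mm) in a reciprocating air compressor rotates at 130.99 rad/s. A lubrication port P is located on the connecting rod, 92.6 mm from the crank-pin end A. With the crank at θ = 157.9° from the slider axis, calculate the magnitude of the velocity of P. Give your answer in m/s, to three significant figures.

ω = 131 rad/s.  Crank-pin speed |V_A| = rω = 6.1303 m/s, perpendicular to OA.
Rod angle: sinφ = −(r/L) sinθ ⇒ φ = -4.362°; ω_rod = −rω cosθ/√(L²−r²sin²θ) = +24.607 rad/s.
V_P = V_A + ω_rod × AP, with AP = 0.0926 m along the rod.
Components: V_Px = −rω sinθ − a·ω_rod·sinφ = -2.1331 m/s;  V_Py = rω cosθ + a·ω_rod·cosφ = -3.408 m/s.
|V_P| = √(V_Px² + V_Py²) = 4.0205 m/s.

4.02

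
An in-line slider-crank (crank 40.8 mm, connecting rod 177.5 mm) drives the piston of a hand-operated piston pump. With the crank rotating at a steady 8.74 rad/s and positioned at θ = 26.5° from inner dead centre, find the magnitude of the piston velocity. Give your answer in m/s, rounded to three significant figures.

0.192

ω = 8.74 rad/s
For an in-line slider-crank, x = r cosθ + √(L² − r² sin²θ), so v = −rω sinθ·[1 + r cosθ/√(L² − r² sin²θ)].
With r = 0.0408 m, L = 0.1775 m, θ = 26.5°: √(L² − r² sin²θ) = 0.17656 m.
v = −0.0408·8.74·0.44620·[1 + 0.0408·0.89493/0.17656] = -0.19201 m/s.
|v| = 0.19201 m/s.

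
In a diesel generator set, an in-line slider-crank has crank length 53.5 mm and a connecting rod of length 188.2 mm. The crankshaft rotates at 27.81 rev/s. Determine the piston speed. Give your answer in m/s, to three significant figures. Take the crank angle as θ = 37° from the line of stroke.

ω = 2π·27.8 = 174.7 rad/s
For an in-line slider-crank, x = r cosθ + √(L² − r² sin²θ), so v = −rω sinθ·[1 + r cosθ/√(L² − r² sin²θ)].
With r = 0.0535 m, L = 0.1882 m, θ = 37°: √(L² − r² sin²θ) = 0.18543 m.
v = −0.0535·174.7·0.60182·[1 + 0.0535·0.79864/0.18543] = -6.9223 m/s.
|v| = 6.9223 m/s.

6.92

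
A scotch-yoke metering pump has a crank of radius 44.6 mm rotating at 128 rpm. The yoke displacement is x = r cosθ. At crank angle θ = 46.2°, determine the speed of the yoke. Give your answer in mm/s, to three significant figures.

ω = 13.4 rad/s (from 128 rpm).
x = r cosθ ⇒ ẋ = −rω sinθ.
|v| = rω|sinθ| = 0.0446·13.4·|sin 46.2°| = 0.43149 m/s = 431.49 mm/s.

431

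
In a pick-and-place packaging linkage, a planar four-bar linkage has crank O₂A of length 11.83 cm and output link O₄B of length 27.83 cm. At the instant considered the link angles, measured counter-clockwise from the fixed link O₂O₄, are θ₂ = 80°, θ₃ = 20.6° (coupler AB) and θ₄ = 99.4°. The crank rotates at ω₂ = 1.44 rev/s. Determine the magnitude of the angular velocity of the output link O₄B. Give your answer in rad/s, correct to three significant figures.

3.37

ω₂ = 9.048 rad/s (from 1.44 rev/s).
Differentiating the loop-closure r₂e^{iθ₂}+r₃e^{iθ₃}=r₁+r₄e^{iθ₄} gives r₂ω₂e^{iθ₂}+r₃ω₃e^{iθ₃}=r₄ω₄e^{iθ₄}.
Eliminating the other unknown: ω₄ = r₂ω₂ sin(θ₂−θ₃) / [r₄ sin(θ₄−θ₃)].
Numerator sine = +0.86074; denominator sine = +0.98096.
Result = 0.1183·9.048·(+0.86074) / (0.2783·(+0.98096)) = +3.3747 rad/s; magnitude 3.3747 rad/s.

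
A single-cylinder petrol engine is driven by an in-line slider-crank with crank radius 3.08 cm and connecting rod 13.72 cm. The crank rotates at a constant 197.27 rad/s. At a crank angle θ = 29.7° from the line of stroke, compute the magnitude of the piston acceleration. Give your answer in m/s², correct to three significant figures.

ω = 197.3 rad/s
x(θ) = r cosθ + √(L² − r² sin²θ); with ω constant, a = ω²·d²x/dθ².
d²x/dθ² = −r cosθ − r²(cos2θ)/√u − r⁴ sin²2θ/(4u^{3/2}),  u = L² − r² sin²θ = 0.018591 m².
Substituting r = 0.0308 m, L = 0.1372 m, θ = 29.7°: d²x/dθ² = -0.030361 m.
a = ω²·d²x/dθ² = (197.3)²·(-0.030361) = -1181.5 m/s²;  |a| = 1181.5 m/s².

1180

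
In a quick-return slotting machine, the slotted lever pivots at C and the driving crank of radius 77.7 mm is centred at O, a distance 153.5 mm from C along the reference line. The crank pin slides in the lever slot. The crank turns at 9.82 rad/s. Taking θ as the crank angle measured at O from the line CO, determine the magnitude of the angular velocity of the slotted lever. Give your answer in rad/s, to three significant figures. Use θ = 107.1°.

1.10

ω = 9.82 rad/s
Crank pin A relative to C: A = (d + r cosθ, r sinθ); lever angle φ = atan2(r sinθ, d + r cosθ).
Differentiating tanφ: φ̇ = rω(d cosθ + r)/(d² + r² + 2dr cosθ).
d² + r² + 2dr cosθ = |CA|² = 0.0225855 m²;  d cosθ + r = +0.032565 m.
|ω_lever| = |0.0777·9.82·+0.032565| / 0.0225855 = 1.1001 rad/s.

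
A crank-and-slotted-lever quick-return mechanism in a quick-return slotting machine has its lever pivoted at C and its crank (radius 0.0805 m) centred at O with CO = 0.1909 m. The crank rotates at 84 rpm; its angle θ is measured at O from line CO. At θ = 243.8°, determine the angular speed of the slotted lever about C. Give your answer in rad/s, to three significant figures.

0.0913

ω = 8.796 rad/s (from 84 rpm).
Crank pin A relative to C: A = (d + r cosθ, r sinθ); lever angle φ = atan2(r sinθ, d + r cosθ).
Differentiating tanφ: φ̇ = rω(d cosθ + r)/(d² + r² + 2dr cosθ).
d² + r² + 2dr cosθ = |CA|² = 0.0293534 m²;  d cosθ + r = -0.0037835 m.
|ω_lever| = |0.0805·8.796·-0.0037835| / 0.0293534 = 0.091271 rad/s.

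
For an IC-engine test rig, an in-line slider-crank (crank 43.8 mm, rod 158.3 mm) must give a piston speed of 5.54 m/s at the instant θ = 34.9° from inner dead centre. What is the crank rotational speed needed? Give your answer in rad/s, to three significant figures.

180

For an in-line slider-crank, |v_piston| = rω|sinθ|·[1 + r cosθ/√(L² − r² sin²θ)].
With r = 0.0438 m, L = 0.1583 m, θ = 34.9°: the bracketed kinematic factor |dx/dθ| = 0.030819 m.
ω = v/|dx/dθ| = 5.54/0.030819 = 179.76 rad/s.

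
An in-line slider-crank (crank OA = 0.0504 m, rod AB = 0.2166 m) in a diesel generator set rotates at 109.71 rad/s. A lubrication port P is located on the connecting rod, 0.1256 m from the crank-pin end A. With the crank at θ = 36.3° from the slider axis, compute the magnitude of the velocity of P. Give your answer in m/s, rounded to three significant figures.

4.09

ω = 109.7 rad/s.  Crank-pin speed |V_A| = rω = 5.5294 m/s, perpendicular to OA.
Rod angle: sinφ = −(r/L) sinθ ⇒ φ = -7.918°; ω_rod = −rω cosθ/√(L²−r²sin²θ) = -20.772 rad/s.
V_P = V_A + ω_rod × AP, with AP = 0.1256 m along the rod.
Components: V_Px = −rω sinθ − a·ω_rod·sinφ = -3.6329 m/s;  V_Py = rω cosθ + a·ω_rod·cosφ = +1.8722 m/s.
|V_P| = √(V_Px² + V_Py²) = 4.0869 m/s.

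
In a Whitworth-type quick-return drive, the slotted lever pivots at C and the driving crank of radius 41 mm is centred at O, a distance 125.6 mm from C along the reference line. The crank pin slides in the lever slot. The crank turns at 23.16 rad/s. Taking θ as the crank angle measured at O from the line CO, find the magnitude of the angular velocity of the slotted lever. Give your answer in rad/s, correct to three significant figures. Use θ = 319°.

ω = 23.16 rad/s
Crank pin A relative to C: A = (d + r cosθ, r sinθ); lever angle φ = atan2(r sinθ, d + r cosθ).
Differentiating tanφ: φ̇ = rω(d cosθ + r)/(d² + r² + 2dr cosθ).
d² + r² + 2dr cosθ = |CA|² = 0.0252293 m²;  d cosθ + r = +0.13579 m.
|ω_lever| = |0.041·23.16·+0.13579| / 0.0252293 = 5.1108 rad/s.

5.11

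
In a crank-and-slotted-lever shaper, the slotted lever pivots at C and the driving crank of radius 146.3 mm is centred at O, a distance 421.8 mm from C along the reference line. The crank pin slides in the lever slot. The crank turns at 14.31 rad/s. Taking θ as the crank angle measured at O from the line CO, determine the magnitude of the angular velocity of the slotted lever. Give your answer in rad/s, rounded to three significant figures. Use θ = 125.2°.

1.58

ω = 14.31 rad/s
Crank pin A relative to C: A = (d + r cosθ, r sinθ); lever angle φ = atan2(r sinθ, d + r cosθ).
Differentiating tanφ: φ̇ = rω(d cosθ + r)/(d² + r² + 2dr cosθ).
d² + r² + 2dr cosθ = |CA|² = 0.128176 m²;  d cosθ + r = -0.096839 m.
|ω_lever| = |0.1463·14.31·-0.096839| / 0.128176 = 1.5817 rad/s.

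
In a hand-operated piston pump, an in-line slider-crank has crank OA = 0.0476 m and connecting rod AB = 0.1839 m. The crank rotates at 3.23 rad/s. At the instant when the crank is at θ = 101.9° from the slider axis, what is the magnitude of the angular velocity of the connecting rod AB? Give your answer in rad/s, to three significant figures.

ω = 3.23 rad/s
The rod makes angle φ with the slider axis where L sinφ = r sinθ; differentiating, L cosφ·φ̇ = r ω cosθ.
L cosφ = √(L² − r² sin²θ) = 0.1779 m.
|ω_rod| = r ω |cosθ| / √(L² − r² sin²θ) = 0.0476·3.23·0.20620/0.1779 = 0.17821 rad/s.

0.178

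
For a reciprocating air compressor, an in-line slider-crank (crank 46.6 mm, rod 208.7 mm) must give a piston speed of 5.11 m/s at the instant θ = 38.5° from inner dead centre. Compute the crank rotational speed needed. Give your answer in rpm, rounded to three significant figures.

1430

For an in-line slider-crank, |v_piston| = rω|sinθ|·[1 + r cosθ/√(L² − r² sin²θ)].
With r = 0.0466 m, L = 0.2087 m, θ = 38.5°: the bracketed kinematic factor |dx/dθ| = 0.034128 m.
ω = v/|dx/dθ| = 5.11/0.034128 = 149.73 rad/s.
N = 60ω/(2π) = 1429.8 rpm.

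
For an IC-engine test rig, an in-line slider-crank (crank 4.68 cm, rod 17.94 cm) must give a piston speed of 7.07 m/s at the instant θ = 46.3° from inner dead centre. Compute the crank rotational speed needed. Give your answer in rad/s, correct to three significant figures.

177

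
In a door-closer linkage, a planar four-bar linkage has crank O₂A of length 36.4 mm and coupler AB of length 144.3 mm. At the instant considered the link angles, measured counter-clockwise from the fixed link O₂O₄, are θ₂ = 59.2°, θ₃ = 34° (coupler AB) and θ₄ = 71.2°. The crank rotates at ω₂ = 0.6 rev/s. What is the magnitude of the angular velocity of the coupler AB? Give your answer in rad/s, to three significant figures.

0.327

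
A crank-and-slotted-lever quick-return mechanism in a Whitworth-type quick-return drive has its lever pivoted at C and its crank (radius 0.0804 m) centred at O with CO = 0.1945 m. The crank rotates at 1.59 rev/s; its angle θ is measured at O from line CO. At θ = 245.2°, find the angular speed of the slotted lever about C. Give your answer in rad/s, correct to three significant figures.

ω = 9.99 rad/s (from 1.59 rev/s).
Crank pin A relative to C: A = (d + r cosθ, r sinθ); lever angle φ = atan2(r sinθ, d + r cosθ).
Differentiating tanφ: φ̇ = rω(d cosθ + r)/(d² + r² + 2dr cosθ).
d² + r² + 2dr cosθ = |CA|² = 0.0311758 m²;  d cosθ + r = -0.0011834 m.
|ω_lever| = |0.0804·9.99·-0.0011834| / 0.0311758 = 0.03049 rad/s.

0.0305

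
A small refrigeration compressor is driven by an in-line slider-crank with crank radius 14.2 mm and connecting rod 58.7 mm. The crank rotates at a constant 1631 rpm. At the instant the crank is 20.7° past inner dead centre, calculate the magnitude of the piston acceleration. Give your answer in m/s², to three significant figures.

ω = 2π·1631/60 = 170.8 rad/s
x(θ) = r cosθ + √(L² − r² sin²θ); with ω constant, a = ω²·d²x/dθ².
d²x/dθ² = −r cosθ − r²(cos2θ)/√u − r⁴ sin²2θ/(4u^{3/2}),  u = L² − r² sin²θ = 0.0034205 m².
Substituting r = 0.0142 m, L = 0.0587 m, θ = 20.7°: d²x/dθ² = -0.015892 m.
a = ω²·d²x/dθ² = (170.8)²·(-0.015892) = -463.59 m/s²;  |a| = 463.59 m/s².

464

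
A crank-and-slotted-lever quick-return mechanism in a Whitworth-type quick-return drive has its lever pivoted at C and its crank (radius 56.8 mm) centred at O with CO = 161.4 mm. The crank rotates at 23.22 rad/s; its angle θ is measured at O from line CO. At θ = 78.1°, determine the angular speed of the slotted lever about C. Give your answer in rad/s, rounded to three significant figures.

ω = 23.22 rad/s
Crank pin A relative to C: A = (d + r cosθ, r sinθ); lever angle φ = atan2(r sinθ, d + r cosθ).
Differentiating tanφ: φ̇ = rω(d cosθ + r)/(d² + r² + 2dr cosθ).
d² + r² + 2dr cosθ = |CA|² = 0.033057 m²;  d cosθ + r = +0.090081 m.
|ω_lever| = |0.0568·23.22·+0.090081| / 0.033057 = 3.594 rad/s.

3.59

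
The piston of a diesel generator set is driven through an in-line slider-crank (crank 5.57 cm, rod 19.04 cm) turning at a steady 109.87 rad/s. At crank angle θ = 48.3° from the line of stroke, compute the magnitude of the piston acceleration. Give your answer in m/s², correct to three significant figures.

429

ω = 109.9 rad/s
x(θ) = r cosθ + √(L² − r² sin²θ); with ω constant, a = ω²·d²x/dθ².
d²x/dθ² = −r cosθ − r²(cos2θ)/√u − r⁴ sin²2θ/(4u^{3/2}),  u = L² − r² sin²θ = 0.0345226 m².
Substituting r = 0.0557 m, L = 0.1904 m, θ = 48.3°: d²x/dθ² = -0.035504 m.
a = ω²·d²x/dθ² = (109.9)²·(-0.035504) = -428.59 m/s²;  |a| = 428.59 m/s².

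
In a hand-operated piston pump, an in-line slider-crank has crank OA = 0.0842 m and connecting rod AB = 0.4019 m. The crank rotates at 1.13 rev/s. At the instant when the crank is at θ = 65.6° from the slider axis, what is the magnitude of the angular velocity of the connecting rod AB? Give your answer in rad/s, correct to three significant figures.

0.626

ω = 7.1 rad/s (converted from 1.13 rev/s).
The rod makes angle φ with the slider axis where L sinφ = r sinθ; differentiating, L cosφ·φ̇ = r ω cosθ.
L cosφ = √(L² − r² sin²θ) = 0.39452 m.
|ω_rod| = r ω |cosθ| / √(L² − r² sin²θ) = 0.0842·7.1·0.41310/0.39452 = 0.62599 rad/s.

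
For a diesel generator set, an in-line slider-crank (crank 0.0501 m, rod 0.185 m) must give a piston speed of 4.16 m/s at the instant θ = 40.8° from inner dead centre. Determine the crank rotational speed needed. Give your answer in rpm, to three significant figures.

For an in-line slider-crank, |v_piston| = rω|sinθ|·[1 + r cosθ/√(L² − r² sin²θ)].
With r = 0.0501 m, L = 0.185 m, θ = 40.8°: the bracketed kinematic factor |dx/dθ| = 0.039555 m.
ω = v/|dx/dθ| = 4.16/0.039555 = 105.17 rad/s.
N = 60ω/(2π) = 1004.3 rpm.

1000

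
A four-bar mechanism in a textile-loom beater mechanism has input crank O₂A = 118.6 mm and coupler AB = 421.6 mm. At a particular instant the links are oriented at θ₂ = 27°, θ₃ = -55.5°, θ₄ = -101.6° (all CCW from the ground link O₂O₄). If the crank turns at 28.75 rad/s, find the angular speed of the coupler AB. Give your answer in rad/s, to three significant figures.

8.77

ω₂ = 28.75 rad/s
Differentiating the loop-closure r₂e^{iθ₂}+r₃e^{iθ₃}=r₁+r₄e^{iθ₄} gives r₂ω₂e^{iθ₂}+r₃ω₃e^{iθ₃}=r₄ω₄e^{iθ₄}.
Eliminating the other unknown: ω₃ = r₂ω₂ sin(θ₄−θ₂) / [r₃ sin(θ₃−θ₄)].
Numerator sine = -0.78152; denominator sine = +0.72055.
Result = 0.1186·28.75·(-0.78152) / (0.4216·(+0.72055)) = -8.772 rad/s; magnitude 8.772 rad/s.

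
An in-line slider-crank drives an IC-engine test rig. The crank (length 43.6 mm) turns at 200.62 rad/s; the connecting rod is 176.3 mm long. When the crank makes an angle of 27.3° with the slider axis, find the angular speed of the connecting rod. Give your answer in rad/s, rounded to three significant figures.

44.4

ω = 200.6 rad/s
The rod makes angle φ with the slider axis where L sinφ = r sinθ; differentiating, L cosφ·φ̇ = r ω cosθ.
L cosφ = √(L² − r² sin²θ) = 0.17516 m.
|ω_rod| = r ω |cosθ| / √(L² − r² sin²θ) = 0.0436·200.6·0.88862/0.17516 = 44.375 rad/s.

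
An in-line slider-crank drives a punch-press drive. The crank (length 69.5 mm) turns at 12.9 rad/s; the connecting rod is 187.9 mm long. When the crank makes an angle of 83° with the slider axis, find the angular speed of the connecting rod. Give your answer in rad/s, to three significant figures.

0.625

ω = 12.9 rad/s
The rod makes angle φ with the slider axis where L sinφ = r sinθ; differentiating, L cosφ·φ̇ = r ω cosθ.
L cosφ = √(L² − r² sin²θ) = 0.17478 m.
|ω_rod| = r ω |cosθ| / √(L² − r² sin²θ) = 0.0695·12.9·0.12187/0.17478 = 0.62514 rad/s.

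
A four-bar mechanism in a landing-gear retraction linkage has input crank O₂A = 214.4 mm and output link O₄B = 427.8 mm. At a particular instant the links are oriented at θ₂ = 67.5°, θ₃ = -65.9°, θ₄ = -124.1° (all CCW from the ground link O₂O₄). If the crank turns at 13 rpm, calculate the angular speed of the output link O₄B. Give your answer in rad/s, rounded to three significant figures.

0.583

ω₂ = 1.361 rad/s (from 13 rpm).
Differentiating the loop-closure r₂e^{iθ₂}+r₃e^{iθ₃}=r₁+r₄e^{iθ₄} gives r₂ω₂e^{iθ₂}+r₃ω₃e^{iθ₃}=r₄ω₄e^{iθ₄}.
Eliminating the other unknown: ω₄ = r₂ω₂ sin(θ₂−θ₃) / [r₄ sin(θ₄−θ₃)].
Numerator sine = +0.72657; denominator sine = -0.84989.
Result = 0.2144·1.361·(+0.72657) / (0.4278·(-0.84989)) = -0.58327 rad/s; magnitude 0.58327 rad/s.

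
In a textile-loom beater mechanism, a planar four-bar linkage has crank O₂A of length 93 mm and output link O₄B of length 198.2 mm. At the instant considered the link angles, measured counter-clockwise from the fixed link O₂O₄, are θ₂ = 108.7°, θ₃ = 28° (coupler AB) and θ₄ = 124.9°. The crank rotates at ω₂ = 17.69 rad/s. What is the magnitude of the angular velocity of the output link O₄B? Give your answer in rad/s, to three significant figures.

ω₂ = 17.69 rad/s
Differentiating the loop-closure r₂e^{iθ₂}+r₃e^{iθ₃}=r₁+r₄e^{iθ₄} gives r₂ω₂e^{iθ₂}+r₃ω₃e^{iθ₃}=r₄ω₄e^{iθ₄}.
Eliminating the other unknown: ω₄ = r₂ω₂ sin(θ₂−θ₃) / [r₄ sin(θ₄−θ₃)].
Numerator sine = +0.98686; denominator sine = +0.99276.
Result = 0.093·17.69·(+0.98686) / (0.1982·(+0.99276)) = +8.2512 rad/s; magnitude 8.2512 rad/s.

8.25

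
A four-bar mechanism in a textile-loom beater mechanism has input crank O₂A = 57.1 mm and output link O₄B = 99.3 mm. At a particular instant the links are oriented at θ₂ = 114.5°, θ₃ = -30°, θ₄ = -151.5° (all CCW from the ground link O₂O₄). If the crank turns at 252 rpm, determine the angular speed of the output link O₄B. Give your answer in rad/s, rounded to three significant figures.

10.3

ω₂ = 26.39 rad/s (from 252 rpm).
Differentiating the loop-closure r₂e^{iθ₂}+r₃e^{iθ₃}=r₁+r₄e^{iθ₄} gives r₂ω₂e^{iθ₂}+r₃ω₃e^{iθ₃}=r₄ω₄e^{iθ₄}.
Eliminating the other unknown: ω₄ = r₂ω₂ sin(θ₂−θ₃) / [r₄ sin(θ₄−θ₃)].
Numerator sine = +0.58070; denominator sine = -0.85264.
Result = 0.0571·26.39·(+0.58070) / (0.0993·(-0.85264)) = -10.335 rad/s; magnitude 10.335 rad/s.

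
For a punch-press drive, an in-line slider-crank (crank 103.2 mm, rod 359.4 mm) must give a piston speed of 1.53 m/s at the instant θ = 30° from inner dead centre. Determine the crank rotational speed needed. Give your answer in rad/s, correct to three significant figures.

For an in-line slider-crank, |v_piston| = rω|sinθ|·[1 + r cosθ/√(L² − r² sin²θ)].
With r = 0.1032 m, L = 0.3594 m, θ = 30°: the bracketed kinematic factor |dx/dθ| = 0.064566 m.
ω = v/|dx/dθ| = 1.53/0.064566 = 23.697 rad/s.

23.7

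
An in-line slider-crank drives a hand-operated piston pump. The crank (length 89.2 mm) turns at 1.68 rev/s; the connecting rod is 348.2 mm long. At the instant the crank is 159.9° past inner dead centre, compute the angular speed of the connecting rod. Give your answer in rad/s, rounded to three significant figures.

ω = 10.56 rad/s (converted from 1.68 rev/s).
The rod makes angle φ with the slider axis where L sinφ = r sinθ; differentiating, L cosφ·φ̇ = r ω cosθ.
L cosφ = √(L² − r² sin²θ) = 0.34685 m.
|ω_rod| = r ω |cosθ| / √(L² − r² sin²θ) = 0.0892·10.56·0.93909/0.34685 = 2.5493 rad/s.

2.55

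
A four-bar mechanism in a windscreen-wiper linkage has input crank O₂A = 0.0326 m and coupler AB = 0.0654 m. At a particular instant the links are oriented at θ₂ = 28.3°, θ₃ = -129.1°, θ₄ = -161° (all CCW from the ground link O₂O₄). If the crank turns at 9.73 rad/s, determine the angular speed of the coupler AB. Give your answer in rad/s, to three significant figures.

1.48

ω₂ = 9.73 rad/s
Differentiating the loop-closure r₂e^{iθ₂}+r₃e^{iθ₃}=r₁+r₄e^{iθ₄} gives r₂ω₂e^{iθ₂}+r₃ω₃e^{iθ₃}=r₄ω₄e^{iθ₄}.
Eliminating the other unknown: ω₃ = r₂ω₂ sin(θ₄−θ₂) / [r₃ sin(θ₃−θ₄)].
Numerator sine = +0.16160; denominator sine = +0.52844.
Result = 0.0326·9.73·(+0.16160) / (0.0654·(+0.52844)) = +1.4832 rad/s; magnitude 1.4832 rad/s.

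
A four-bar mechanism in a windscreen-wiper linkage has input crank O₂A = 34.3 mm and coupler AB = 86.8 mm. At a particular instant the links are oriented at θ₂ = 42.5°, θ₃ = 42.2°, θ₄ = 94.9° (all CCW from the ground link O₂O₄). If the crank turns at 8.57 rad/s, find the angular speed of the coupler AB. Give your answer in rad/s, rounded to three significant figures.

3.37

ω₂ = 8.57 rad/s
Differentiating the loop-closure r₂e^{iθ₂}+r₃e^{iθ₃}=r₁+r₄e^{iθ₄} gives r₂ω₂e^{iθ₂}+r₃ω₃e^{iθ₃}=r₄ω₄e^{iθ₄}.
Eliminating the other unknown: ω₃ = r₂ω₂ sin(θ₄−θ₂) / [r₃ sin(θ₃−θ₄)].
Numerator sine = +0.79229; denominator sine = -0.79547.
Result = 0.0343·8.57·(+0.79229) / (0.0868·(-0.79547)) = -3.373 rad/s; magnitude 3.373 rad/s.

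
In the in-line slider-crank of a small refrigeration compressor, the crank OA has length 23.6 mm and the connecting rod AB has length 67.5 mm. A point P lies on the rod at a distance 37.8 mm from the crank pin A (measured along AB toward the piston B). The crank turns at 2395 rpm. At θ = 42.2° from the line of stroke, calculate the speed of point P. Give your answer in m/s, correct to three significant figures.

4.96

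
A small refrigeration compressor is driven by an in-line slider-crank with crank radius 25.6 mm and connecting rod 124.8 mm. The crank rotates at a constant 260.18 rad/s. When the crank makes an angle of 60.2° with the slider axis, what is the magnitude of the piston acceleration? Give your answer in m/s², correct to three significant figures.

681

ω = 260.2 rad/s
x(θ) = r cosθ + √(L² − r² sin²θ); with ω constant, a = ω²·d²x/dθ².
d²x/dθ² = −r cosθ − r²(cos2θ)/√u − r⁴ sin²2θ/(4u^{3/2}),  u = L² − r² sin²θ = 0.0150815 m².
Substituting r = 0.0256 m, L = 0.1248 m, θ = 60.2°: d²x/dθ² = -0.010065 m.
a = ω²·d²x/dθ² = (260.2)²·(-0.010065) = -681.35 m/s²;  |a| = 681.35 m/s².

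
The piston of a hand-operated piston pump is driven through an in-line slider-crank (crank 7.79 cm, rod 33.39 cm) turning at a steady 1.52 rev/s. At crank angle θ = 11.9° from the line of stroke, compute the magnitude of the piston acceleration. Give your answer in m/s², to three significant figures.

ω = 2π·1.52 = 9.55 rad/s
x(θ) = r cosθ + √(L² − r² sin²θ); with ω constant, a = ω²·d²x/dθ².
d²x/dθ² = −r cosθ − r²(cos2θ)/√u − r⁴ sin²2θ/(4u^{3/2}),  u = L² − r² sin²θ = 0.111231 m².
Substituting r = 0.0779 m, L = 0.3339 m, θ = 11.9°: d²x/dθ² = -0.092914 m.
a = ω²·d²x/dθ² = (9.55)²·(-0.092914) = -8.4748 m/s²;  |a| = 8.4748 m/s².

8.47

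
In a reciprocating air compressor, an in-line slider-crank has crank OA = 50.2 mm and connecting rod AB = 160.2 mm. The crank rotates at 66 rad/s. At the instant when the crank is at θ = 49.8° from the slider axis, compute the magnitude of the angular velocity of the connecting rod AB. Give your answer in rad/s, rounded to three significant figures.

ω = 66 rad/s
The rod makes angle φ with the slider axis where L sinφ = r sinθ; differentiating, L cosφ·φ̇ = r ω cosθ.
L cosφ = √(L² − r² sin²θ) = 0.15554 m.
|ω_rod| = r ω |cosθ| / √(L² − r² sin²θ) = 0.0502·66·0.64546/0.15554 = 13.749 rad/s.

13.7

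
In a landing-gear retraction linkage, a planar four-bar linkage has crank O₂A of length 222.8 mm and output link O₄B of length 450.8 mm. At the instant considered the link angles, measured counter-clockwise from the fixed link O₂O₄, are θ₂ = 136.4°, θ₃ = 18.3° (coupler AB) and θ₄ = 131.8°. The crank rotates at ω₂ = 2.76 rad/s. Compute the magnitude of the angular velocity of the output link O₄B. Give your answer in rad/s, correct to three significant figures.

ω₂ = 2.76 rad/s
Differentiating the loop-closure r₂e^{iθ₂}+r₃e^{iθ₃}=r₁+r₄e^{iθ₄} gives r₂ω₂e^{iθ₂}+r₃ω₃e^{iθ₃}=r₄ω₄e^{iθ₄}.
Eliminating the other unknown: ω₄ = r₂ω₂ sin(θ₂−θ₃) / [r₄ sin(θ₄−θ₃)].
Numerator sine = +0.88213; denominator sine = +0.91706.
Result = 0.2228·2.76·(+0.88213) / (0.4508·(+0.91706)) = +1.3121 rad/s; magnitude 1.3121 rad/s.

1.31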